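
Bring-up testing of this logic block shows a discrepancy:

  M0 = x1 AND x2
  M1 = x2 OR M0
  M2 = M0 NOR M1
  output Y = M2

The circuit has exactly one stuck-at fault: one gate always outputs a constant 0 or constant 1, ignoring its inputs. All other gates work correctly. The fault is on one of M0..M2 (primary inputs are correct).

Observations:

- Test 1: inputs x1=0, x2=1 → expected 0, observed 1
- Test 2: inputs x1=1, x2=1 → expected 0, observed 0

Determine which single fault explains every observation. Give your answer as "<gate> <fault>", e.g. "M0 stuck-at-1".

M1 stuck-at-0

Fault-free values for test 1 (x1=0, x2=1): M0=0, M1=1, M2=0, giving Y=0. Observed 1.
Test 1: faults giving observed 1 are {M1 stuck-at-0, M2 stuck-at-1}.
Test 2 (x1=1, x2=1): fault-free M0=1, M1=1, M2=0 → 0; observed 0. Eliminates M2 stuck-at-1.
Only M1 stuck-at-0 is consistent with every test.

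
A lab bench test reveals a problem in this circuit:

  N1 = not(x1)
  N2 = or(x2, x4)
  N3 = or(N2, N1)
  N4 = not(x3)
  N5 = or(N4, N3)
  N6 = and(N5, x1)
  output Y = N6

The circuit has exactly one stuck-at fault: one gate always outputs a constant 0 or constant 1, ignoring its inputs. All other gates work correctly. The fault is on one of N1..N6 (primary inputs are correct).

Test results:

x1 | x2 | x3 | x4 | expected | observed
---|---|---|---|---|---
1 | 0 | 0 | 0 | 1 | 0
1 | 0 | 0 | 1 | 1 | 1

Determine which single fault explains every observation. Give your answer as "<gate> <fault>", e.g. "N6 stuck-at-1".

Fault-free values for test 1 (x1=1, x2=0, x3=0, x4=0): N1=0, N2=0, N3=0, N4=1, N5=1, N6=1, giving Y=1. Observed 0.
Test 1: faults giving observed 0 are {N4 stuck-at-0, N5 stuck-at-0, N6 stuck-at-0}.
Test 2 (x1=1, x2=0, x3=0, x4=1): fault-free N1=0, N2=1, N3=1, N4=1, N5=1, N6=1 → 1; observed 1. Eliminates N5 stuck-at-0, N6 stuck-at-0.
Only N4 stuck-at-0 is consistent with every test.

N4 stuck-at-0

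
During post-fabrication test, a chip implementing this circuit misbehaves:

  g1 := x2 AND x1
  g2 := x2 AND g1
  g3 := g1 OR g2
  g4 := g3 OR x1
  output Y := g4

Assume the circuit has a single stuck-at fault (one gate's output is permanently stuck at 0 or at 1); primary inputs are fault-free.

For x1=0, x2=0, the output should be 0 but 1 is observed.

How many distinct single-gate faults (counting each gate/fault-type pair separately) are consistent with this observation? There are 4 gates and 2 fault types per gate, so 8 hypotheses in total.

4

Fault-free: g1=0, g2=0, g3=0, g4=0 → 0. Observed 1.
  g1 stuck-at-0: output 0 ✗
  g1 stuck-at-1: output 1 ✓
  g2 stuck-at-0: output 0 ✗
  g2 stuck-at-1: output 1 ✓
  g3 stuck-at-0: output 0 ✗
  g3 stuck-at-1: output 1 ✓
  g4 stuck-at-0: output 0 ✗
  g4 stuck-at-1: output 1 ✓
Consistent faults: {g1 stuck-at-1, g2 stuck-at-1, g3 stuck-at-1, g4 stuck-at-1} — 4 in all.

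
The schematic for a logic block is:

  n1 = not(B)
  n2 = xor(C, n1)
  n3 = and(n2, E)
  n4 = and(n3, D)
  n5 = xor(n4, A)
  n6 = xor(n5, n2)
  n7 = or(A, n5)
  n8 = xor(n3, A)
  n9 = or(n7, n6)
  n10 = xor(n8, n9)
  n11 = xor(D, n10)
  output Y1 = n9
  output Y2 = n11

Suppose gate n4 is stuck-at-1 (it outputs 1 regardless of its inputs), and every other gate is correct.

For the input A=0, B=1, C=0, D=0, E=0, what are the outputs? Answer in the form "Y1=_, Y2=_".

Propagate with n4 forced: n1=0, n2=0, n3=0, n4=1 [stuck-at-1], n5=1, n6=1, n7=1, n8=0, n9=1, n10=1, n11=1.
So the outputs are Y1=1, Y2=1. (Without the fault they would be Y1=0, Y2=0.)

Y1=1, Y2=1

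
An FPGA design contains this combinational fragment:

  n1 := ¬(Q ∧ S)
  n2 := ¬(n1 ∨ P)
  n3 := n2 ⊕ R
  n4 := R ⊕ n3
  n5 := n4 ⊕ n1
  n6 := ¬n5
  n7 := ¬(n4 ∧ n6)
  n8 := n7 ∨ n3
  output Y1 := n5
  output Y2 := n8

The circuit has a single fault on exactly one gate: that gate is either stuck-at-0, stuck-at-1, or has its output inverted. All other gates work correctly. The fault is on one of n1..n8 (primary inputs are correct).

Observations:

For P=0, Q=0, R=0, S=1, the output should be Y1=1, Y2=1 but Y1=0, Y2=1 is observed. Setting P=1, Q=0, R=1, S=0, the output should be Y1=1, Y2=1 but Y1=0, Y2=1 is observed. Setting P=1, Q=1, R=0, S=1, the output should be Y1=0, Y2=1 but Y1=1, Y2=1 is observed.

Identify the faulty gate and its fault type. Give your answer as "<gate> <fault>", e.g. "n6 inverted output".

Fault-free values for test 1 (P=0, Q=0, R=0, S=1): n1=1, n2=0, n3=0, n4=0, n5=1, n6=0, n7=1, n8=1, giving Y1=1, Y2=1. Observed Y1=0, Y2=1.
Test 1: faults giving observed Y1=0, Y2=1 are {n2 stuck-at-1, n2 inverted output, n3 stuck-at-1, n3 inverted output, n5 stuck-at-0, n5 inverted output}.
Test 2 (P=1, Q=0, R=1, S=0): fault-free n1=1, n2=0, n3=1, n4=0, n5=1, n6=0, n7=1, n8=1 → Y1=1, Y2=1; observed Y1=0, Y2=1. Eliminates n2 stuck-at-1, n2 inverted output, n3 stuck-at-1, n3 inverted output.
Test 3 (P=1, Q=1, R=0, S=1): fault-free n1=0, n2=0, n3=0, n4=0, n5=0, n6=1, n7=1, n8=1 → Y1=0, Y2=1; observed Y1=1, Y2=1. Eliminates n5 stuck-at-0.
Only n5 inverted output is consistent with every test.

n5 inverted output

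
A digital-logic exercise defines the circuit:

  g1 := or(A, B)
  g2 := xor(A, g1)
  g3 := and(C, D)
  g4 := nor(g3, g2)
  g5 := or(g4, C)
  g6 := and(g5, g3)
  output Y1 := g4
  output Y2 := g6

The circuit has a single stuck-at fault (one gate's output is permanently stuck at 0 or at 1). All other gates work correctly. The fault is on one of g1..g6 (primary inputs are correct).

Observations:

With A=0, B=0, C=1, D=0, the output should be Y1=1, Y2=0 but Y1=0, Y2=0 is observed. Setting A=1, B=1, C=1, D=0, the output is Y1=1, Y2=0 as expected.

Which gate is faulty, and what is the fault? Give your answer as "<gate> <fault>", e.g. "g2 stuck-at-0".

g1 stuck-at-1

Fault-free values for test 1 (A=0, B=0, C=1, D=0): g1=0, g2=0, g3=0, g4=1, g5=1, g6=0, giving Y1=1, Y2=0. Observed Y1=0, Y2=0.
Test 1: faults giving observed Y1=0, Y2=0 are {g1 stuck-at-1, g2 stuck-at-1, g4 stuck-at-0}.
Test 2 (A=1, B=1, C=1, D=0): fault-free g1=1, g2=0, g3=0, g4=1, g5=1, g6=0 → Y1=1, Y2=0; observed Y1=1, Y2=0. Eliminates g2 stuck-at-1, g4 stuck-at-0.
Only g1 stuck-at-1 is consistent with every test.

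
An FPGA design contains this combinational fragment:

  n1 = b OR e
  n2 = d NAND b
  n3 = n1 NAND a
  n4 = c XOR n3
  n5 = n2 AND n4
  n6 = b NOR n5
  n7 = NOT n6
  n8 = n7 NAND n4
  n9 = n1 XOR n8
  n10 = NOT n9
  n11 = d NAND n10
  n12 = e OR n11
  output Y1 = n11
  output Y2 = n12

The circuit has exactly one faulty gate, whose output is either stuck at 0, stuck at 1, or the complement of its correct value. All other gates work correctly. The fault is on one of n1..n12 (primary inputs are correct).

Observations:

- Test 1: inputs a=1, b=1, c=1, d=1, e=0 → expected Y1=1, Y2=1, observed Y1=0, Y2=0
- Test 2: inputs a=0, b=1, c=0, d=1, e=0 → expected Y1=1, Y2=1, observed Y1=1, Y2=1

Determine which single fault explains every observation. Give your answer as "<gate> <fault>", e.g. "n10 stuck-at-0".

n3 stuck-at-1

Fault-free values for test 1 (a=1, b=1, c=1, d=1, e=0): n1=1, n2=0, n3=0, n4=1, n5=0, n6=0, n7=1, n8=0, n9=1, n10=0, n11=1, n12=1, giving Y1=1, Y2=1. Observed Y1=0, Y2=0.
Test 1: faults giving observed Y1=0, Y2=0 are {n3 stuck-at-1, n3 inverted output, n4 stuck-at-0, n4 inverted output, n6 stuck-at-1, n6 inverted output, n7 stuck-at-0, n7 inverted output, n8 stuck-at-1, n8 inverted output, n9 stuck-at-0, n9 inverted output, n10 stuck-at-1, n10 inverted output, n11 stuck-at-0, n11 inverted output}.
Test 2 (a=0, b=1, c=0, d=1, e=0): fault-free n1=1, n2=0, n3=1, n4=1, n5=0, n6=0, n7=1, n8=0, n9=1, n10=0, n11=1, n12=1 → Y1=1, Y2=1; observed Y1=1, Y2=1. Eliminates n3 inverted output, n4 stuck-at-0, n4 inverted output, n6 stuck-at-1, n6 inverted output, n7 stuck-at-0, n7 inverted output, n8 stuck-at-1, n8 inverted output, n9 stuck-at-0, n9 inverted output, n10 stuck-at-1, n10 inverted output, n11 stuck-at-0, n11 inverted output.
Only n3 stuck-at-1 is consistent with every test.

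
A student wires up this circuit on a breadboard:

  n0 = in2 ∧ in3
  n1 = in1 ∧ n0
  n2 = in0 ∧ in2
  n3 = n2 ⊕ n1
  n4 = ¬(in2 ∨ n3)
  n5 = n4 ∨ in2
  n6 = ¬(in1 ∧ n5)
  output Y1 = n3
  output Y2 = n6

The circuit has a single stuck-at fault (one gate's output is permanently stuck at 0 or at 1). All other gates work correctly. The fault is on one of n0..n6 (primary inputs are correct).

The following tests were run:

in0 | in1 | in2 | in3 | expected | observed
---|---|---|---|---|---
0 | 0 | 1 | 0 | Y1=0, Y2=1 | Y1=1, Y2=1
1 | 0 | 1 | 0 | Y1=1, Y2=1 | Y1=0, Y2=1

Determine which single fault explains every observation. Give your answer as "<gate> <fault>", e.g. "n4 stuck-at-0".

Fault-free values for test 1 (in0=0, in1=0, in2=1, in3=0): n0=0, n1=0, n2=0, n3=0, n4=0, n5=1, n6=1, giving Y1=0, Y2=1. Observed Y1=1, Y2=1.
Test 1: faults giving observed Y1=1, Y2=1 are {n1 stuck-at-1, n2 stuck-at-1, n3 stuck-at-1}.
Test 2 (in0=1, in1=0, in2=1, in3=0): fault-free n0=0, n1=0, n2=1, n3=1, n4=0, n5=1, n6=1 → Y1=1, Y2=1; observed Y1=0, Y2=1. Eliminates n2 stuck-at-1, n3 stuck-at-1.
Only n1 stuck-at-1 is consistent with every test.

n1 stuck-at-1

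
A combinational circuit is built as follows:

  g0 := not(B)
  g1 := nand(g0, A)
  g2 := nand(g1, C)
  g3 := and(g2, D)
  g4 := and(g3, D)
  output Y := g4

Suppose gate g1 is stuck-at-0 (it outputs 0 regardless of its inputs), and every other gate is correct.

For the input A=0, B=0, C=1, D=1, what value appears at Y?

1

Propagate with g1 forced: g0=1, g1=0 [stuck-at-0], g2=1, g3=1, g4=1.
So Y = 1. (Without the fault it would be 0.)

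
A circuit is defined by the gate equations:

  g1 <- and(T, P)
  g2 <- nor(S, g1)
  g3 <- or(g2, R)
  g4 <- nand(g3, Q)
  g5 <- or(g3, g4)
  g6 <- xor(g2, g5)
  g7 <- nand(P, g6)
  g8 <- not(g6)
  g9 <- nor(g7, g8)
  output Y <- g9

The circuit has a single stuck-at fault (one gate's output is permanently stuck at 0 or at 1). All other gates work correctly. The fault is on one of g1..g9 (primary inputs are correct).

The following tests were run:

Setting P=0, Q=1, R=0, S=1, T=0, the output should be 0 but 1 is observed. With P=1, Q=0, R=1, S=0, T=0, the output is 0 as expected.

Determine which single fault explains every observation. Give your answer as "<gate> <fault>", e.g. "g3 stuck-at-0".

g7 stuck-at-0

Fault-free values for test 1 (P=0, Q=1, R=0, S=1, T=0): g1=0, g2=0, g3=0, g4=1, g5=1, g6=1, g7=1, g8=0, g9=0, giving Y=0. Observed 1.
Test 1: faults giving observed 1 are {g7 stuck-at-0, g9 stuck-at-1}.
Test 2 (P=1, Q=0, R=1, S=0, T=0): fault-free g1=0, g2=1, g3=1, g4=1, g5=1, g6=0, g7=1, g8=1, g9=0 → 0; observed 0. Eliminates g9 stuck-at-1.
Only g7 stuck-at-0 is consistent with every test.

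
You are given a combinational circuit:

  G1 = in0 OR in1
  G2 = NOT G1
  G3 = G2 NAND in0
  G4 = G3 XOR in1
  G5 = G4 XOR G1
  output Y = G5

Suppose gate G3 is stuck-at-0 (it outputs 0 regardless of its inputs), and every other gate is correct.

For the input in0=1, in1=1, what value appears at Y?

0

Propagate with G3 forced: G1=1, G2=0, G3=0 [stuck-at-0], G4=1, G5=0.
So Y = 0. (Without the fault it would be 1.)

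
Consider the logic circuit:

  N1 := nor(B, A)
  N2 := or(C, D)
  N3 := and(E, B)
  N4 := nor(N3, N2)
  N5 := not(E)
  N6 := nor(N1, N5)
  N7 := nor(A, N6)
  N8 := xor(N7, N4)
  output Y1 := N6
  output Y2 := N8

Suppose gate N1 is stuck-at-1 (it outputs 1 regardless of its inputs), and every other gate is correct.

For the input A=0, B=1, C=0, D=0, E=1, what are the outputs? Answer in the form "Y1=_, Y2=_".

Propagate with N1 forced: N1=1 [stuck-at-1], N2=0, N3=1, N4=0, N5=0, N6=0, N7=1, N8=1.
So the outputs are Y1=0, Y2=1. (Without the fault they would be Y1=1, Y2=0.)

Y1=0, Y2=1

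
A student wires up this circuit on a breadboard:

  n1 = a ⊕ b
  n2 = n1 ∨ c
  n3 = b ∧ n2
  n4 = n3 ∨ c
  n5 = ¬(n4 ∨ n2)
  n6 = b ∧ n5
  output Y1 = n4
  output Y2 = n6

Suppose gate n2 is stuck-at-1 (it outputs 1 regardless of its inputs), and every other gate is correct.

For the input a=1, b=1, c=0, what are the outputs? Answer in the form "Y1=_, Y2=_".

Y1=1, Y2=0

Propagate with n2 forced: n1=0, n2=1 [stuck-at-1], n3=1, n4=1, n5=0, n6=0.
So the outputs are Y1=1, Y2=0. (Without the fault they would be Y1=0, Y2=1.)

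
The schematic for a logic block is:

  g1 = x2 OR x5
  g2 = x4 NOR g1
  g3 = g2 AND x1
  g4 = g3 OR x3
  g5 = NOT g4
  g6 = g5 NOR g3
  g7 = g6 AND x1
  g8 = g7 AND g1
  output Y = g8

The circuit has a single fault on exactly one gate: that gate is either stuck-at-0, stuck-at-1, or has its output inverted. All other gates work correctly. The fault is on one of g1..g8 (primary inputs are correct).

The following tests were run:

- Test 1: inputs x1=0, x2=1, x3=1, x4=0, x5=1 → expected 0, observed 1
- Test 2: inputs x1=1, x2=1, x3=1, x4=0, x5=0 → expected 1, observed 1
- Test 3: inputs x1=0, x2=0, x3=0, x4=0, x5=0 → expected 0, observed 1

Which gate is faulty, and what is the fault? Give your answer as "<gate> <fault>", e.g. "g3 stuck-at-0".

Fault-free values for test 1 (x1=0, x2=1, x3=1, x4=0, x5=1): g1=1, g2=0, g3=0, g4=1, g5=0, g6=1, g7=0, g8=0, giving Y=0. Observed 1.
Test 1: faults giving observed 1 are {g7 stuck-at-1, g7 inverted output, g8 stuck-at-1, g8 inverted output}.
Test 2 (x1=1, x2=1, x3=1, x4=0, x5=0): fault-free g1=1, g2=0, g3=0, g4=1, g5=0, g6=1, g7=1, g8=1 → 1; observed 1. Eliminates g7 inverted output, g8 inverted output.
Test 3 (x1=0, x2=0, x3=0, x4=0, x5=0): fault-free g1=0, g2=1, g3=0, g4=0, g5=1, g6=0, g7=0, g8=0 → 0; observed 1. Eliminates g7 stuck-at-1.
Only g8 stuck-at-1 is consistent with every test.

g8 stuck-at-1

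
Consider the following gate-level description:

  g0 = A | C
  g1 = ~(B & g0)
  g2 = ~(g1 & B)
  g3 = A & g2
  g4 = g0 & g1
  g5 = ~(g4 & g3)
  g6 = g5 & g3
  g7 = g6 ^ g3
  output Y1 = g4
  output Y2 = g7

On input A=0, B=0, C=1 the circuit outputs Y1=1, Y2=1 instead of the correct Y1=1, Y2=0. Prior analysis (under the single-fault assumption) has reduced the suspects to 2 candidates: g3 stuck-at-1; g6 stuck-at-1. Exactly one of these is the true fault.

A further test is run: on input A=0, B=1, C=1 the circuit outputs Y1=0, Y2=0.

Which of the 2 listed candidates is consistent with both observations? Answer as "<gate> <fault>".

Evaluate each candidate on input A=0, B=1, C=1:
  g3 stuck-at-1: g0=1, g1=0, g2=1, g3=1 [stuck-at-1], g4=0, g5=1, g6=1, g7=0 → Y1=0, Y2=0 — matches
  g6 stuck-at-1: g0=1, g1=0, g2=1, g3=0, g4=0, g5=1, g6=1 [stuck-at-1], g7=1 → Y1=0, Y2=1 — eliminated
Only g3 stuck-at-1 reproduces the observed Y1=0, Y2=0.

g3 stuck-at-1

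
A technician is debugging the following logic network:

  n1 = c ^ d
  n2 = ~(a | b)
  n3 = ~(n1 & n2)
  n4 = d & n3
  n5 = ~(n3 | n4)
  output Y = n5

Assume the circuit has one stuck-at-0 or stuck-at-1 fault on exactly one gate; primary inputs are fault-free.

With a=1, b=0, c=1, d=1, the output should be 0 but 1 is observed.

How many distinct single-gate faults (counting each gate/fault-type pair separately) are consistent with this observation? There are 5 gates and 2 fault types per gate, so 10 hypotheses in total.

Fault-free: n1=0, n2=0, n3=1, n4=1, n5=0 → 0. Observed 1.
  n1 stuck-at-0: output 0 ✗
  n1 stuck-at-1: output 0 ✗
  n2 stuck-at-0: output 0 ✗
  n2 stuck-at-1: output 0 ✗
  n3 stuck-at-0: output 1 ✓
  n3 stuck-at-1: output 0 ✗
  n4 stuck-at-0: output 0 ✗
  n4 stuck-at-1: output 0 ✗
  n5 stuck-at-0: output 0 ✗
  n5 stuck-at-1: output 1 ✓
Consistent faults: {n3 stuck-at-0, n5 stuck-at-1} — 2 in all.

2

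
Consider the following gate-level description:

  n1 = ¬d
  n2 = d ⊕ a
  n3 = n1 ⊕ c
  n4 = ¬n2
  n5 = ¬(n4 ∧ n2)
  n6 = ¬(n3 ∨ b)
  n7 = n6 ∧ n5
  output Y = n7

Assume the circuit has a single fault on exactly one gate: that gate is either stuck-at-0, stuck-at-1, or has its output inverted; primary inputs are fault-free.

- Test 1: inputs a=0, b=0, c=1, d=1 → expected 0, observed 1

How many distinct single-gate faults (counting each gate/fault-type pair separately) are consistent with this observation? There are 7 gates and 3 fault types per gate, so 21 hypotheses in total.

8

Fault-free: n1=0, n2=1, n3=1, n4=0, n5=1, n6=0, n7=0 → 0. Observed 1.
  n1: stuck-at-1, inverted output ✓; others ✗
  n2: none of the 3 fault types match ✗
  n3: stuck-at-0, inverted output ✓; others ✗
  n4: none of the 3 fault types match ✗
  n5: none of the 3 fault types match ✗
  n6: stuck-at-1, inverted output ✓; others ✗
  n7: stuck-at-1, inverted output ✓; others ✗
Consistent faults: {n1 stuck-at-1, n1 inverted output, n3 stuck-at-0, n3 inverted output, n6 stuck-at-1, n6 inverted output, n7 stuck-at-1, n7 inverted output} — 8 in all.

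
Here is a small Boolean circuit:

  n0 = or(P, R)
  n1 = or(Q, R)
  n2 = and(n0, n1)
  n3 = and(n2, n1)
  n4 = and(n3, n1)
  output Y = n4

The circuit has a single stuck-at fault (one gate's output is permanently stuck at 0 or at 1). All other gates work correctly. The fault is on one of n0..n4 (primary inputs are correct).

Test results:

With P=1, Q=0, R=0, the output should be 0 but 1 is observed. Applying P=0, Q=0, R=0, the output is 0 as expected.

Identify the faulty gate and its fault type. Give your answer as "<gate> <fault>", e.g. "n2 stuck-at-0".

n1 stuck-at-1

Fault-free values for test 1 (P=1, Q=0, R=0): n0=1, n1=0, n2=0, n3=0, n4=0, giving Y=0. Observed 1.
Test 1: faults giving observed 1 are {n1 stuck-at-1, n4 stuck-at-1}.
Test 2 (P=0, Q=0, R=0): fault-free n0=0, n1=0, n2=0, n3=0, n4=0 → 0; observed 0. Eliminates n4 stuck-at-1.
Only n1 stuck-at-1 is consistent with every test.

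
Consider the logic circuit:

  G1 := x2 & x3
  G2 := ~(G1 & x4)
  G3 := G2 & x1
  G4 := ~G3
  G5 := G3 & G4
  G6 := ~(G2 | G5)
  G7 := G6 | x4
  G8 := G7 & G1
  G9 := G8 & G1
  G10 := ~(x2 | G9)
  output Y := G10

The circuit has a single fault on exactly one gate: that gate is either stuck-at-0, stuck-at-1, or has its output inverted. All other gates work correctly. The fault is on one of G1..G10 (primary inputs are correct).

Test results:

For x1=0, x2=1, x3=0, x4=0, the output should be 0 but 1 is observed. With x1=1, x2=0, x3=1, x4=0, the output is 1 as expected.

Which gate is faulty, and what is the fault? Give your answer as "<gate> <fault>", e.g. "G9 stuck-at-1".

G10 stuck-at-1

Fault-free values for test 1 (x1=0, x2=1, x3=0, x4=0): G1=0, G2=1, G3=0, G4=1, G5=0, G6=0, G7=0, G8=0, G9=0, G10=0, giving Y=0. Observed 1.
Test 1: faults giving observed 1 are {G10 stuck-at-1, G10 inverted output}.
Test 2 (x1=1, x2=0, x3=1, x4=0): fault-free G1=0, G2=1, G3=1, G4=0, G5=0, G6=0, G7=0, G8=0, G9=0, G10=1 → 1; observed 1. Eliminates G10 inverted output.
Only G10 stuck-at-1 is consistent with every test.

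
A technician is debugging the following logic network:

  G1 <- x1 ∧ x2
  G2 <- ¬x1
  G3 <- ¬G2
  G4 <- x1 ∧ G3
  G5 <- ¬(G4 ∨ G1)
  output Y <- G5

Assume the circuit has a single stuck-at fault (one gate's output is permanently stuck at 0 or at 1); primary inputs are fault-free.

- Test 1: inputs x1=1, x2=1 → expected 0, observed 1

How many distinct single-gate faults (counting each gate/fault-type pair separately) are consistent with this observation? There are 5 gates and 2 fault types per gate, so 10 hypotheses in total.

1

Fault-free: G1=1, G2=0, G3=1, G4=1, G5=0 → 0. Observed 1.
  G1 stuck-at-0: output 0 ✗
  G1 stuck-at-1: output 0 ✗
  G2 stuck-at-0: output 0 ✗
  G2 stuck-at-1: output 0 ✗
  G3 stuck-at-0: output 0 ✗
  G3 stuck-at-1: output 0 ✗
  G4 stuck-at-0: output 0 ✗
  G4 stuck-at-1: output 0 ✗
  G5 stuck-at-0: output 0 ✗
  G5 stuck-at-1: output 1 ✓
Consistent faults: {G5 stuck-at-1} — 1 in all.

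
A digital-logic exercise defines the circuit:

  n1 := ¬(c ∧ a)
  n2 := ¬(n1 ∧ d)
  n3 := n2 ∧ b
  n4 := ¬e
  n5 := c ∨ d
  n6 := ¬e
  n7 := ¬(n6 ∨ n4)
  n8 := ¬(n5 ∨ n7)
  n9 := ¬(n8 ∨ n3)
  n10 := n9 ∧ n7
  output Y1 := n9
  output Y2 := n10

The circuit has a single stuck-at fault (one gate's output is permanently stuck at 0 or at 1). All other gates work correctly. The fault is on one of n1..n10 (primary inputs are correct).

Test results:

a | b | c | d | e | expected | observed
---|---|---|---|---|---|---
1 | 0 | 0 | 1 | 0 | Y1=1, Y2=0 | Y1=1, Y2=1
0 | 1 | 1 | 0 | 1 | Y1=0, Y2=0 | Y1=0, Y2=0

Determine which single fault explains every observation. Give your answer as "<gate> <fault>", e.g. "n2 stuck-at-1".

Fault-free values for test 1 (a=1, b=0, c=0, d=1, e=0): n1=1, n2=0, n3=0, n4=1, n5=1, n6=1, n7=0, n8=0, n9=1, n10=0, giving Y1=1, Y2=0. Observed Y1=1, Y2=1.
Test 1: faults giving observed Y1=1, Y2=1 are {n7 stuck-at-1, n10 stuck-at-1}.
Test 2 (a=0, b=1, c=1, d=0, e=1): fault-free n1=1, n2=1, n3=1, n4=0, n5=1, n6=0, n7=1, n8=0, n9=0, n10=0 → Y1=0, Y2=0; observed Y1=0, Y2=0. Eliminates n10 stuck-at-1.
Only n7 stuck-at-1 is consistent with every test.

n7 stuck-at-1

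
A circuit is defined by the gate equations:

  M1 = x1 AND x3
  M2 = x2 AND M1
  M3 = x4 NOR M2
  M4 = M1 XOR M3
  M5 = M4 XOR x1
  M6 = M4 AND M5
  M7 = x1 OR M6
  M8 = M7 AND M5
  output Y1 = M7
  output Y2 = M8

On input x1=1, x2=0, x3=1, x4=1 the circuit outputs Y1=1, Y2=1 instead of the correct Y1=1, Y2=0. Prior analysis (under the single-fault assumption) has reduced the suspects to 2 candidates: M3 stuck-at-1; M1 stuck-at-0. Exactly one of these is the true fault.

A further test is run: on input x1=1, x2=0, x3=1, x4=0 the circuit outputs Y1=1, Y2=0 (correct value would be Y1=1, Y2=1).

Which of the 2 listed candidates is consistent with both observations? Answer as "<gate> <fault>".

M1 stuck-at-0

Evaluate each candidate on input x1=1, x2=0, x3=1, x4=0:
  M3 stuck-at-1: M1=1, M2=0, M3=1 [stuck-at-1], M4=0, M5=1, M6=0, M7=1, M8=1 → Y1=1, Y2=1 — eliminated
  M1 stuck-at-0: M1=0 [stuck-at-0], M2=0, M3=1, M4=1, M5=0, M6=0, M7=1, M8=0 → Y1=1, Y2=0 — matches
Only M1 stuck-at-0 reproduces the observed Y1=1, Y2=0.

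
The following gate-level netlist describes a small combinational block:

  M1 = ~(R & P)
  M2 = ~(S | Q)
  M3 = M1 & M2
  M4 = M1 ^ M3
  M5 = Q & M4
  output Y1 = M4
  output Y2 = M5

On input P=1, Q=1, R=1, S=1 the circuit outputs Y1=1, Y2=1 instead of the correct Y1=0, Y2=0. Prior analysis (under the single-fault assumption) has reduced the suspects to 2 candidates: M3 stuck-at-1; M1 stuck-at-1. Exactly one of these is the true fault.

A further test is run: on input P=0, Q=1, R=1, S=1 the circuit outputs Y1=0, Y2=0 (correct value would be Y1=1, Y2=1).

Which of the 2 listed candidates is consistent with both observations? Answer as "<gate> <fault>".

M3 stuck-at-1

Evaluate each candidate on input P=0, Q=1, R=1, S=1:
  M3 stuck-at-1: M1=1, M2=0, M3=1 [stuck-at-1], M4=0, M5=0 → Y1=0, Y2=0 — matches
  M1 stuck-at-1: M1=1 [stuck-at-1], M2=0, M3=0, M4=1, M5=1 → Y1=1, Y2=1 — eliminated
Only M3 stuck-at-1 reproduces the observed Y1=0, Y2=0.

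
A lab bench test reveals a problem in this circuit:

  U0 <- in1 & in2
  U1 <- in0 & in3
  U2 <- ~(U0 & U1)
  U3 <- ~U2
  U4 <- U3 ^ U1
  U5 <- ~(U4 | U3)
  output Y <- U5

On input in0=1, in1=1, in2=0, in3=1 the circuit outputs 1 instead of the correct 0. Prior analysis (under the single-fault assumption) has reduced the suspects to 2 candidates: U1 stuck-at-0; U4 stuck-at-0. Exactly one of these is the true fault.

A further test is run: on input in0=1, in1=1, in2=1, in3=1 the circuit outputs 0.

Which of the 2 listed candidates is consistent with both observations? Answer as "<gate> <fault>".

U4 stuck-at-0

Evaluate each candidate on input in0=1, in1=1, in2=1, in3=1:
  U1 stuck-at-0: U0=1, U1=0 [stuck-at-0], U2=1, U3=0, U4=0, U5=1 → 1 — eliminated
  U4 stuck-at-0: U0=1, U1=1, U2=0, U3=1, U4=0 [stuck-at-0], U5=0 → 0 — matches
Only U4 stuck-at-0 reproduces the observed 0.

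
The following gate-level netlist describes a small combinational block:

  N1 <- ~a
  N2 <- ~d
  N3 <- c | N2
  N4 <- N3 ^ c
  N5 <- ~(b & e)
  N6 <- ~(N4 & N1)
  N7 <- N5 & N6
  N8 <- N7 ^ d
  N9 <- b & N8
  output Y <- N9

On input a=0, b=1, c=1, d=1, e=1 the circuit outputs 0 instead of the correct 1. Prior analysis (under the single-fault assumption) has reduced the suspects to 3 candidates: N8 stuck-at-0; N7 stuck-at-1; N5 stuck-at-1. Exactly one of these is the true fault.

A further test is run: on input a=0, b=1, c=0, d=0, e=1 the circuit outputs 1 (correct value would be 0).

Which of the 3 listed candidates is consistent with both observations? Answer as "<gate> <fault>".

N7 stuck-at-1

Evaluate each candidate on input a=0, b=1, c=0, d=0, e=1:
  N8 stuck-at-0: N1=1, N2=1, N3=1, N4=1, N5=0, N6=0, N7=0, N8=0 [stuck-at-0], N9=0 → 0 — eliminated
  N7 stuck-at-1: N1=1, N2=1, N3=1, N4=1, N5=0, N6=0, N7=1 [stuck-at-1], N8=1, N9=1 → 1 — matches
  N5 stuck-at-1: N1=1, N2=1, N3=1, N4=1, N5=1 [stuck-at-1], N6=0, N7=0, N8=0, N9=0 → 0 — eliminated
Only N7 stuck-at-1 reproduces the observed 1.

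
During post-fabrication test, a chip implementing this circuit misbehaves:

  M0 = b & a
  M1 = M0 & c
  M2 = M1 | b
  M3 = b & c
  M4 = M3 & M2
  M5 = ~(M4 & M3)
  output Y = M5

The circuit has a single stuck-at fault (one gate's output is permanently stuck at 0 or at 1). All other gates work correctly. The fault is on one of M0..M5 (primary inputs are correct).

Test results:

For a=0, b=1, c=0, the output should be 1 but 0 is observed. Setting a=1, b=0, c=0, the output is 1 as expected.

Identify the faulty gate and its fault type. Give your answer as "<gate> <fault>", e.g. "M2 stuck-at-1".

Fault-free values for test 1 (a=0, b=1, c=0): M0=0, M1=0, M2=1, M3=0, M4=0, M5=1, giving Y=1. Observed 0.
Test 1: faults giving observed 0 are {M3 stuck-at-1, M5 stuck-at-0}.
Test 2 (a=1, b=0, c=0): fault-free M0=0, M1=0, M2=0, M3=0, M4=0, M5=1 → 1; observed 1. Eliminates M5 stuck-at-0.
Only M3 stuck-at-1 is consistent with every test.

M3 stuck-at-1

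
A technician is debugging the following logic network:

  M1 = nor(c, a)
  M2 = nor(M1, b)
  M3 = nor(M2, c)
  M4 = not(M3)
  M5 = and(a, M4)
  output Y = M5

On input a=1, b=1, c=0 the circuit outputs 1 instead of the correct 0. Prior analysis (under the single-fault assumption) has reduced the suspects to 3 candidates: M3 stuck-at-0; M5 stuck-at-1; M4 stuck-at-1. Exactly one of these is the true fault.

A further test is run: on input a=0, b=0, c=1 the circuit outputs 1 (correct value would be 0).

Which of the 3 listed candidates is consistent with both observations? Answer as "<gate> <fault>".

M5 stuck-at-1

Evaluate each candidate on input a=0, b=0, c=1:
  M3 stuck-at-0: M1=0, M2=1, M3=0 [stuck-at-0], M4=1, M5=0 → 0 — eliminated
  M5 stuck-at-1: M1=0, M2=1, M3=0, M4=1, M5=1 [stuck-at-1] → 1 — matches
  M4 stuck-at-1: M1=0, M2=1, M3=0, M4=1 [stuck-at-1], M5=0 → 0 — eliminated
Only M5 stuck-at-1 reproduces the observed 1.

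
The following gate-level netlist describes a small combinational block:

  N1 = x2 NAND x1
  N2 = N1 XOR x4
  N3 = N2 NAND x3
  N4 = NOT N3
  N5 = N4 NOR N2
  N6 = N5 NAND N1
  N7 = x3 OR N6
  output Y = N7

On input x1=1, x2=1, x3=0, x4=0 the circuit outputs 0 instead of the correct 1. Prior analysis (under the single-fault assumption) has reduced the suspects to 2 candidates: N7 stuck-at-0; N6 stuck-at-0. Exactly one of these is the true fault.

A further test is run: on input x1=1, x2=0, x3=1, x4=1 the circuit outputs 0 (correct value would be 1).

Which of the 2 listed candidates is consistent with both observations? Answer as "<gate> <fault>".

N7 stuck-at-0

Evaluate each candidate on input x1=1, x2=0, x3=1, x4=1:
  N7 stuck-at-0: N1=1, N2=0, N3=1, N4=0, N5=1, N6=0, N7=0 [stuck-at-0] → 0 — matches
  N6 stuck-at-0: N1=1, N2=0, N3=1, N4=0, N5=1, N6=0 [stuck-at-0], N7=1 → 1 — eliminated
Only N7 stuck-at-0 reproduces the observed 0.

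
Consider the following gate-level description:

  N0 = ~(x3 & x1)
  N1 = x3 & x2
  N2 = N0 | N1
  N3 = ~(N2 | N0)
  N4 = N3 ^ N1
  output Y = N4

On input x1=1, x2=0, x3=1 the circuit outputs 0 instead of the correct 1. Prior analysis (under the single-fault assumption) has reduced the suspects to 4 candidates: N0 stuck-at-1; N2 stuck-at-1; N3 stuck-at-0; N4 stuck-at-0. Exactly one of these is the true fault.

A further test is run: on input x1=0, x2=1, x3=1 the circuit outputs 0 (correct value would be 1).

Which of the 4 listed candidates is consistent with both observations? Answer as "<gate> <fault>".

Evaluate each candidate on input x1=0, x2=1, x3=1:
  N0 stuck-at-1: N0=1 [stuck-at-1], N1=1, N2=1, N3=0, N4=1 → 1 — eliminated
  N2 stuck-at-1: N0=1, N1=1, N2=1 [stuck-at-1], N3=0, N4=1 → 1 — eliminated
  N3 stuck-at-0: N0=1, N1=1, N2=1, N3=0 [stuck-at-0], N4=1 → 1 — eliminated
  N4 stuck-at-0: N0=1, N1=1, N2=1, N3=0, N4=0 [stuck-at-0] → 0 — matches
Only N4 stuck-at-0 reproduces the observed 0.

N4 stuck-at-0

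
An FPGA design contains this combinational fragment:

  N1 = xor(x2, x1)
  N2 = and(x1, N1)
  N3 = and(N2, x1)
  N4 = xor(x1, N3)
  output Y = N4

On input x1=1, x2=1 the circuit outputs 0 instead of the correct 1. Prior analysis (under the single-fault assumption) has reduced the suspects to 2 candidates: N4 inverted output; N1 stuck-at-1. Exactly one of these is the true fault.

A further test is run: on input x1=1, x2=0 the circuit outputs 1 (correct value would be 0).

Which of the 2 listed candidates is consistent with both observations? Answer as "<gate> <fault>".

N4 inverted output

Evaluate each candidate on input x1=1, x2=0:
  N4 inverted output: N1=1, N2=1, N3=1, N4=1 [inverted output] → 1 — matches
  N1 stuck-at-1: N1=1 [stuck-at-1], N2=1, N3=1, N4=0 → 0 — eliminated
Only N4 inverted output reproduces the observed 1.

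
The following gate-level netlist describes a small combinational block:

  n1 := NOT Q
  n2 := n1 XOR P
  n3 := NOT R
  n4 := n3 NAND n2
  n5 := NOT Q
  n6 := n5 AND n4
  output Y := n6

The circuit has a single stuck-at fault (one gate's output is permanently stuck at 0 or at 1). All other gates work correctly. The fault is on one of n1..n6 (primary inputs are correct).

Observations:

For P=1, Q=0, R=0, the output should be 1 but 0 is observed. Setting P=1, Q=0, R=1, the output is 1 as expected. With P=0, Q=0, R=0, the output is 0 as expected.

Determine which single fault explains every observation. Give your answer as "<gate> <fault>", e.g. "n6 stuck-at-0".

n2 stuck-at-1

Fault-free values for test 1 (P=1, Q=0, R=0): n1=1, n2=0, n3=1, n4=1, n5=1, n6=1, giving Y=1. Observed 0.
Test 1: faults giving observed 0 are {n1 stuck-at-0, n2 stuck-at-1, n4 stuck-at-0, n5 stuck-at-0, n6 stuck-at-0}.
Test 2 (P=1, Q=0, R=1): fault-free n1=1, n2=0, n3=0, n4=1, n5=1, n6=1 → 1; observed 1. Eliminates n4 stuck-at-0, n5 stuck-at-0, n6 stuck-at-0.
Test 3 (P=0, Q=0, R=0): fault-free n1=1, n2=1, n3=1, n4=0, n5=1, n6=0 → 0; observed 0. Eliminates n1 stuck-at-0.
Only n2 stuck-at-1 is consistent with every test.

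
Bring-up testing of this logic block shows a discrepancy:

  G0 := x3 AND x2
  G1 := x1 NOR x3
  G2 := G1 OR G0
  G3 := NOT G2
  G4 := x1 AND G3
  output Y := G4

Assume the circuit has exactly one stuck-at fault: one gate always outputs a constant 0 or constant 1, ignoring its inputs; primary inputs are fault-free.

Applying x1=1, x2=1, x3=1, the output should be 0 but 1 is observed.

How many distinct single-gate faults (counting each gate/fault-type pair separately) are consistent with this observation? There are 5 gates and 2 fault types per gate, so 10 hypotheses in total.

4

Fault-free: G0=1, G1=0, G2=1, G3=0, G4=0 → 0. Observed 1.
  G0 stuck-at-0: output 1 ✓
  G0 stuck-at-1: output 0 ✗
  G1 stuck-at-0: output 0 ✗
  G1 stuck-at-1: output 0 ✗
  G2 stuck-at-0: output 1 ✓
  G2 stuck-at-1: output 0 ✗
  G3 stuck-at-0: output 0 ✗
  G3 stuck-at-1: output 1 ✓
  G4 stuck-at-0: output 0 ✗
  G4 stuck-at-1: output 1 ✓
Consistent faults: {G0 stuck-at-0, G2 stuck-at-0, G3 stuck-at-1, G4 stuck-at-1} — 4 in all.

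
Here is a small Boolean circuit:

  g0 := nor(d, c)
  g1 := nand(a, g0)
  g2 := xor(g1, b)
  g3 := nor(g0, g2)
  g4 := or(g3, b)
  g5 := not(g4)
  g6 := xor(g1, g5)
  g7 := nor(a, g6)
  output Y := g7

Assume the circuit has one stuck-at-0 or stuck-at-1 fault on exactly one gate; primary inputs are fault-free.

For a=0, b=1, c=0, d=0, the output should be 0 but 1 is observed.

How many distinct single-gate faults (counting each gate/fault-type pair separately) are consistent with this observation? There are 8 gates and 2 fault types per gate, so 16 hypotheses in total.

Fault-free: g0=1, g1=1, g2=0, g3=0, g4=1, g5=0, g6=1, g7=0 → 0. Observed 1.
  g0: none of the 2 fault types match ✗
  g1: stuck-at-0 ✓; others ✗
  g2: none of the 2 fault types match ✗
  g3: none of the 2 fault types match ✗
  g4: stuck-at-0 ✓; others ✗
  g5: stuck-at-1 ✓; others ✗
  g6: stuck-at-0 ✓; others ✗
  g7: stuck-at-1 ✓; others ✗
Consistent faults: {g1 stuck-at-0, g4 stuck-at-0, g5 stuck-at-1, g6 stuck-at-0, g7 stuck-at-1} — 5 in all.

5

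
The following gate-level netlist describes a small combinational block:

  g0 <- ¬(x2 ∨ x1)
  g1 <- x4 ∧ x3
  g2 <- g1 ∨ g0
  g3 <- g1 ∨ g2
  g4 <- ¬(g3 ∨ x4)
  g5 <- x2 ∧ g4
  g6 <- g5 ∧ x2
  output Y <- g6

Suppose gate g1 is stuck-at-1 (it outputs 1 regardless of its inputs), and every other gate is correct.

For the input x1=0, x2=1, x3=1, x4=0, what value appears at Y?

0

Propagate with g1 forced: g0=0, g1=1 [stuck-at-1], g2=1, g3=1, g4=0, g5=0, g6=0.
So Y = 0. (Without the fault it would be 1.)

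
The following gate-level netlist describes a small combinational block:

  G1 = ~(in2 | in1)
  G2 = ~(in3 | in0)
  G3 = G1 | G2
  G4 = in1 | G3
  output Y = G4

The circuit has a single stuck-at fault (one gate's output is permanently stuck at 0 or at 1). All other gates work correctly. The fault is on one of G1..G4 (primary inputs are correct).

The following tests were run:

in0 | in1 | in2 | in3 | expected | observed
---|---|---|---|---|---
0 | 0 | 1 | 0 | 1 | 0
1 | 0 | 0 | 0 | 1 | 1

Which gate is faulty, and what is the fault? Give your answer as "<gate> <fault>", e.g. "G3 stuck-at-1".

G2 stuck-at-0

Fault-free values for test 1 (in0=0, in1=0, in2=1, in3=0): G1=0, G2=1, G3=1, G4=1, giving Y=1. Observed 0.
Test 1: faults giving observed 0 are {G2 stuck-at-0, G3 stuck-at-0, G4 stuck-at-0}.
Test 2 (in0=1, in1=0, in2=0, in3=0): fault-free G1=1, G2=0, G3=1, G4=1 → 1; observed 1. Eliminates G3 stuck-at-0, G4 stuck-at-0.
Only G2 stuck-at-0 is consistent with every test.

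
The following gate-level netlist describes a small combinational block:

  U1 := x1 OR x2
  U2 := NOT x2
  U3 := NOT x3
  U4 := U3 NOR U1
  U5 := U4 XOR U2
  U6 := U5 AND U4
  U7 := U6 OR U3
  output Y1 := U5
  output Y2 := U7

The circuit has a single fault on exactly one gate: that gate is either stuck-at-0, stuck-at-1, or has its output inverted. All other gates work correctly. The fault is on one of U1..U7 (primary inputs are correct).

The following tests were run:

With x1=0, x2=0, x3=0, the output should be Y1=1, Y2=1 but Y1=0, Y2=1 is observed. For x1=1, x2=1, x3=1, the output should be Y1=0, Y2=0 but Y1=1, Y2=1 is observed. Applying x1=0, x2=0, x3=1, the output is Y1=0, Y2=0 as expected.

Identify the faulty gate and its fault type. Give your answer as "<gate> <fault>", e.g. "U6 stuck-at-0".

Fault-free values for test 1 (x1=0, x2=0, x3=0): U1=0, U2=1, U3=1, U4=0, U5=1, U6=0, U7=1, giving Y1=1, Y2=1. Observed Y1=0, Y2=1.
Test 1: faults giving observed Y1=0, Y2=1 are {U2 stuck-at-0, U2 inverted output, U4 stuck-at-1, U4 inverted output, U5 stuck-at-0, U5 inverted output}.
Test 2 (x1=1, x2=1, x3=1): fault-free U1=1, U2=0, U3=0, U4=0, U5=0, U6=0, U7=0 → Y1=0, Y2=0; observed Y1=1, Y2=1. Eliminates U2 stuck-at-0, U2 inverted output, U5 stuck-at-0, U5 inverted output.
Test 3 (x1=0, x2=0, x3=1): fault-free U1=0, U2=1, U3=0, U4=1, U5=0, U6=0, U7=0 → Y1=0, Y2=0; observed Y1=0, Y2=0. Eliminates U4 inverted output.
Only U4 stuck-at-1 is consistent with every test.

U4 stuck-at-1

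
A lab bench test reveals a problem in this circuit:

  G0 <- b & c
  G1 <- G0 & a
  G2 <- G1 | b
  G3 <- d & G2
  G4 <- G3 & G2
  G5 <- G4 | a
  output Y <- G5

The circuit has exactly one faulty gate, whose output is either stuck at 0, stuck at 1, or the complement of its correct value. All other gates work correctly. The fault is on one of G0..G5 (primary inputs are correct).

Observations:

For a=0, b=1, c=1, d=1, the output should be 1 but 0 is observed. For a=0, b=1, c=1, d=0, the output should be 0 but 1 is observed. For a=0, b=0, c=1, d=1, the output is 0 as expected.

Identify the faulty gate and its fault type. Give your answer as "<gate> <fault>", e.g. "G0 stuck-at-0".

G3 inverted output

Fault-free values for test 1 (a=0, b=1, c=1, d=1): G0=1, G1=0, G2=1, G3=1, G4=1, G5=1, giving Y=1. Observed 0.
Test 1: faults giving observed 0 are {G2 stuck-at-0, G2 inverted output, G3 stuck-at-0, G3 inverted output, G4 stuck-at-0, G4 inverted output, G5 stuck-at-0, G5 inverted output}.
Test 2 (a=0, b=1, c=1, d=0): fault-free G0=1, G1=0, G2=1, G3=0, G4=0, G5=0 → 0; observed 1. Eliminates G2 stuck-at-0, G2 inverted output, G3 stuck-at-0, G4 stuck-at-0, G5 stuck-at-0.
Test 3 (a=0, b=0, c=1, d=1): fault-free G0=0, G1=0, G2=0, G3=0, G4=0, G5=0 → 0; observed 0. Eliminates G4 inverted output, G5 inverted output.
Only G3 inverted output is consistent with every test.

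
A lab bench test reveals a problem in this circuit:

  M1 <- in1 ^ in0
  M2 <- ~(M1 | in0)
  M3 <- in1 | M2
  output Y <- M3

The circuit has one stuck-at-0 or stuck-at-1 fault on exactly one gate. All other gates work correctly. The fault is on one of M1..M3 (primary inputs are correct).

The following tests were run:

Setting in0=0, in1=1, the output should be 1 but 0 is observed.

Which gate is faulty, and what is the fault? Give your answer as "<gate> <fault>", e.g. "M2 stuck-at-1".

Fault-free values for test 1 (in0=0, in1=1): M1=1, M2=0, M3=1, giving Y=1. Observed 0.
Test 1: faults giving observed 0 are {M3 stuck-at-0}.
Only M3 stuck-at-0 is consistent with every test.

M3 stuck-at-0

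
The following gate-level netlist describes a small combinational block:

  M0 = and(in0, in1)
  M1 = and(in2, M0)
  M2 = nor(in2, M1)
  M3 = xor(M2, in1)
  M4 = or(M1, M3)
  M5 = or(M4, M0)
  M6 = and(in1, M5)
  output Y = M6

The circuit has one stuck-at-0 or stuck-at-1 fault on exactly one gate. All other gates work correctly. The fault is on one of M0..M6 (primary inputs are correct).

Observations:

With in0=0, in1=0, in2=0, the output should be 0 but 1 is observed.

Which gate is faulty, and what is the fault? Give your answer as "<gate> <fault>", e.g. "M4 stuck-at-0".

Fault-free values for test 1 (in0=0, in1=0, in2=0): M0=0, M1=0, M2=1, M3=1, M4=1, M5=1, M6=0, giving Y=0. Observed 1.
Test 1: faults giving observed 1 are {M6 stuck-at-1}.
Only M6 stuck-at-1 is consistent with every test.

M6 stuck-at-1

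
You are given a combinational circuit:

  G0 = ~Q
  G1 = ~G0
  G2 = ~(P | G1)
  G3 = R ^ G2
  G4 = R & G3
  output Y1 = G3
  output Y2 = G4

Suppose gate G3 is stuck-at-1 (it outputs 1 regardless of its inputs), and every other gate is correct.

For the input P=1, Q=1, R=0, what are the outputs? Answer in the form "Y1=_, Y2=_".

Y1=1, Y2=0

Propagate with G3 forced: G0=0, G1=1, G2=0, G3=1 [stuck-at-1], G4=0.
So the outputs are Y1=1, Y2=0. (Without the fault they would be Y1=0, Y2=0.)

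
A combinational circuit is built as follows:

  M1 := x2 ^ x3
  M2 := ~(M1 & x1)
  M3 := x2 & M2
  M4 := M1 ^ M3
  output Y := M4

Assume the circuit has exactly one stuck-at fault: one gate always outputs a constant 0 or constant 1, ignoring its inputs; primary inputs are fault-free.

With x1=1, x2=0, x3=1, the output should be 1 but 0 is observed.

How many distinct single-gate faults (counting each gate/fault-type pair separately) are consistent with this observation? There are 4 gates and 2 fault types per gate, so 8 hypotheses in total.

Fault-free: M1=1, M2=0, M3=0, M4=1 → 1. Observed 0.
  M1 stuck-at-0: output 0 ✓
  M1 stuck-at-1: output 1 ✗
  M2 stuck-at-0: output 1 ✗
  M2 stuck-at-1: output 1 ✗
  M3 stuck-at-0: output 1 ✗
  M3 stuck-at-1: output 0 ✓
  M4 stuck-at-0: output 0 ✓
  M4 stuck-at-1: output 1 ✗
Consistent faults: {M1 stuck-at-0, M3 stuck-at-1, M4 stuck-at-0} — 3 in all.

3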